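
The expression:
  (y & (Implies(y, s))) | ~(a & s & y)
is always true.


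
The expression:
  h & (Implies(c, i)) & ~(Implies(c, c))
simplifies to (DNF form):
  False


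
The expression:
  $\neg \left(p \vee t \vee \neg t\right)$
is never true.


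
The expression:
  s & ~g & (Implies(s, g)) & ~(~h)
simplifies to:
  False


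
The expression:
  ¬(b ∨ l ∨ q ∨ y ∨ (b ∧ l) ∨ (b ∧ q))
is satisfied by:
  {q: False, y: False, l: False, b: False}


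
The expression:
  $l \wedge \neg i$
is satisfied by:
  {l: True, i: False}


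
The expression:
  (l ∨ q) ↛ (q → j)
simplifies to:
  q ∧ ¬j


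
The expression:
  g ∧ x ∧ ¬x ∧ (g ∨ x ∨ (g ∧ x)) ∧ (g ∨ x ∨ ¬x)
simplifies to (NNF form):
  False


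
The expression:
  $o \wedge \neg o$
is never true.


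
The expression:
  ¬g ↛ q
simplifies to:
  q ∨ ¬g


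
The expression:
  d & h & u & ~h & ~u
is never true.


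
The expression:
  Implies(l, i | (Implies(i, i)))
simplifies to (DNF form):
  True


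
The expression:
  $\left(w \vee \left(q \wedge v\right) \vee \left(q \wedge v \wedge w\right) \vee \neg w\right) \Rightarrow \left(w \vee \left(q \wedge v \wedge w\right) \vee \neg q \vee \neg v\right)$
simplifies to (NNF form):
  $w \vee \neg q \vee \neg v$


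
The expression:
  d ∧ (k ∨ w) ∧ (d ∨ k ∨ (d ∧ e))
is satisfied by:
  {k: True, w: True, d: True}
  {k: True, d: True, w: False}
  {w: True, d: True, k: False}


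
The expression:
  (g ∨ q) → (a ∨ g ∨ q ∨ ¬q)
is always true.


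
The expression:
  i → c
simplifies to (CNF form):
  c ∨ ¬i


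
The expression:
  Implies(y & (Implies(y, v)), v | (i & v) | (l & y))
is always true.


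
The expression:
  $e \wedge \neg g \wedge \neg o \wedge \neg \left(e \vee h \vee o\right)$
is never true.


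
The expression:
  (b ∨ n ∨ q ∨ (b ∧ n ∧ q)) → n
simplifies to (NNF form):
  n ∨ (¬b ∧ ¬q)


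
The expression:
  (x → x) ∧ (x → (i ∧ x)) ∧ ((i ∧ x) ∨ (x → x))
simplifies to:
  i ∨ ¬x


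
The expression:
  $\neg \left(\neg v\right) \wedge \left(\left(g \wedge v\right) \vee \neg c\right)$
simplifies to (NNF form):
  $v \wedge \left(g \vee \neg c\right)$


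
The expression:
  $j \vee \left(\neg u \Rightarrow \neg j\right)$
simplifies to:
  $\text{True}$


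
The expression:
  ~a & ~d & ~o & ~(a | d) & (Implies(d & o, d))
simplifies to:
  ~a & ~d & ~o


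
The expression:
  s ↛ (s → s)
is never true.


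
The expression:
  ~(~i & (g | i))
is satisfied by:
  {i: True, g: False}
  {g: False, i: False}
  {g: True, i: True}


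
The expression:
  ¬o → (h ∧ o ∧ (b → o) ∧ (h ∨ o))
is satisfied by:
  {o: True}


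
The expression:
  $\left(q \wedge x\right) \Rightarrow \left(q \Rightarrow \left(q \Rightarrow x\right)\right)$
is always true.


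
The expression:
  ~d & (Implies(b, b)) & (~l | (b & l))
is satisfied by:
  {b: True, l: False, d: False}
  {l: False, d: False, b: False}
  {b: True, l: True, d: False}


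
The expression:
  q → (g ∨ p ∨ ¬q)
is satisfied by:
  {p: True, g: True, q: False}
  {p: True, g: False, q: False}
  {g: True, p: False, q: False}
  {p: False, g: False, q: False}
  {q: True, p: True, g: True}
  {q: True, p: True, g: False}
  {q: True, g: True, p: False}


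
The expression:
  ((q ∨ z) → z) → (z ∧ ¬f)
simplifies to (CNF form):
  (q ∨ z) ∧ (q ∨ ¬f) ∧ (z ∨ ¬z) ∧ (¬f ∨ ¬z)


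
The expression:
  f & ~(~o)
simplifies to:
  f & o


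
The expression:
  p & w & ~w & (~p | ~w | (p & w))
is never true.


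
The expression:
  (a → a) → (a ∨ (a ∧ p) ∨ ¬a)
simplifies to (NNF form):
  True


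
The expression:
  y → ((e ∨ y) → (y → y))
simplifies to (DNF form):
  True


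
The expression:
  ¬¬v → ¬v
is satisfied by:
  {v: False}


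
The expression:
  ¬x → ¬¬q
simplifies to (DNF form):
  q ∨ x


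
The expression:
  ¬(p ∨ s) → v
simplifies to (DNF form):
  p ∨ s ∨ v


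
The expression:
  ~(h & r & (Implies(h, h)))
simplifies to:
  ~h | ~r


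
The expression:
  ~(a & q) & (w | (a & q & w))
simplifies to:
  w & (~a | ~q)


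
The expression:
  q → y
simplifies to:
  y ∨ ¬q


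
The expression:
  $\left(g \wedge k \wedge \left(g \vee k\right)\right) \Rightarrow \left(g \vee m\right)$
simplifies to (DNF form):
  $\text{True}$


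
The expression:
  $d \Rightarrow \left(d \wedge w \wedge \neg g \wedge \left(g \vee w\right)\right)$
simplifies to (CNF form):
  $\left(w \vee \neg d\right) \wedge \left(\neg d \vee \neg g\right)$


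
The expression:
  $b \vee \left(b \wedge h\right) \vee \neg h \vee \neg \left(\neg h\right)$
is always true.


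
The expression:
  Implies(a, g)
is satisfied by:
  {g: True, a: False}
  {a: False, g: False}
  {a: True, g: True}


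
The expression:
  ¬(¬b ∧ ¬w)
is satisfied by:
  {b: True, w: True}
  {b: True, w: False}
  {w: True, b: False}


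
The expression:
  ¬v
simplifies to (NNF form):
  ¬v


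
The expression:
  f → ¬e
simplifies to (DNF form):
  ¬e ∨ ¬f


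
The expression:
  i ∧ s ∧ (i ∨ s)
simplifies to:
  i ∧ s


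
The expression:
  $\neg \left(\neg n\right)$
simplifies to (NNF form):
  $n$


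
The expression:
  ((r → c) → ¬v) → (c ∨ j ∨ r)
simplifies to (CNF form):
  c ∨ j ∨ r ∨ v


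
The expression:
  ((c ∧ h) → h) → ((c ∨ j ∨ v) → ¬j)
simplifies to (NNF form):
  ¬j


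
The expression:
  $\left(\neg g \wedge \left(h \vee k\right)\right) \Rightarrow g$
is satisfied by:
  {g: True, h: False, k: False}
  {g: True, k: True, h: False}
  {g: True, h: True, k: False}
  {g: True, k: True, h: True}
  {k: False, h: False, g: False}


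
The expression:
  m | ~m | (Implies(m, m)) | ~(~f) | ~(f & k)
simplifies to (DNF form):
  True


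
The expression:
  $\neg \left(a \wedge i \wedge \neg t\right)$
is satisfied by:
  {t: True, a: False, i: False}
  {t: False, a: False, i: False}
  {i: True, t: True, a: False}
  {i: True, t: False, a: False}
  {a: True, t: True, i: False}
  {a: True, t: False, i: False}
  {a: True, i: True, t: True}


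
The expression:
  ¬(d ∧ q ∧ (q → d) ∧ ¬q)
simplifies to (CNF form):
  True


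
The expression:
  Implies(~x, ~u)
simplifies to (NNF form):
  x | ~u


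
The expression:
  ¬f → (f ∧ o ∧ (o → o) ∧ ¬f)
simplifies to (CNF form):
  f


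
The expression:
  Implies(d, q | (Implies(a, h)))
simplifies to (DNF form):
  h | q | ~a | ~d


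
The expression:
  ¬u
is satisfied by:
  {u: False}


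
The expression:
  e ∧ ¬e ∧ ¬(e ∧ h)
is never true.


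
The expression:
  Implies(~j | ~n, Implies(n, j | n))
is always true.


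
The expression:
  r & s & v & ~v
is never true.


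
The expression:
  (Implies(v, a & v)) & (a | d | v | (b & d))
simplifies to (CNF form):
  (a | d) & (a | ~v)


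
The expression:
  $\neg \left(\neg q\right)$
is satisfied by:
  {q: True}


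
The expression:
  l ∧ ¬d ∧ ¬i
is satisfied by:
  {l: True, i: False, d: False}


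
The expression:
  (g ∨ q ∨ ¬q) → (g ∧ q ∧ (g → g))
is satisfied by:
  {g: True, q: True}


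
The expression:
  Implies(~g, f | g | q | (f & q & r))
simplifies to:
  f | g | q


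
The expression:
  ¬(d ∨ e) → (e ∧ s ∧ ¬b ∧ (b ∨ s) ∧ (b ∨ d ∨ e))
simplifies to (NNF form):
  d ∨ e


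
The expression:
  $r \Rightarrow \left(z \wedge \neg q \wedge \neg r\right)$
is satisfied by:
  {r: False}


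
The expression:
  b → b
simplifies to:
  True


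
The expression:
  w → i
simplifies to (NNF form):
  i ∨ ¬w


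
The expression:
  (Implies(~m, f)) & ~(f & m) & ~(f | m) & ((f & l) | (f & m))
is never true.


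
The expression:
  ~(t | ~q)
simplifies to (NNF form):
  q & ~t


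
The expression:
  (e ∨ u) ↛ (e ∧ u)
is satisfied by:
  {u: True, e: False}
  {e: True, u: False}


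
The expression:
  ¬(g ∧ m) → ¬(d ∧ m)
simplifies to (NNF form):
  g ∨ ¬d ∨ ¬m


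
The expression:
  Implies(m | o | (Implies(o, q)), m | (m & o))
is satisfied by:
  {m: True}


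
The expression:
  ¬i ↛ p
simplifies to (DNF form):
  p ∨ ¬i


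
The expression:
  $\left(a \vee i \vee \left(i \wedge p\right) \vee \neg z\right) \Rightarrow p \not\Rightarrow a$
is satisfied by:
  {p: True, z: True, a: False, i: False}
  {p: True, z: False, a: False, i: False}
  {i: True, p: True, z: True, a: False}
  {i: True, p: True, z: False, a: False}
  {z: True, i: False, p: False, a: False}


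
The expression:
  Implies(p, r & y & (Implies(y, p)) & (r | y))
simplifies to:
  ~p | (r & y)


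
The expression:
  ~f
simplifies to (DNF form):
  ~f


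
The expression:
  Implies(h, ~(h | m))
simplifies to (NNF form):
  ~h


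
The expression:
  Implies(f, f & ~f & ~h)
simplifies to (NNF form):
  ~f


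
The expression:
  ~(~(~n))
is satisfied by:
  {n: False}


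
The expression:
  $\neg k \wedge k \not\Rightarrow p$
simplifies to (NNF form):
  $\text{False}$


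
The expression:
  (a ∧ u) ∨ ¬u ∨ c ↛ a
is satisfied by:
  {a: True, c: True, u: False}
  {a: True, u: False, c: False}
  {c: True, u: False, a: False}
  {c: False, u: False, a: False}
  {a: True, c: True, u: True}
  {a: True, u: True, c: False}
  {c: True, u: True, a: False}


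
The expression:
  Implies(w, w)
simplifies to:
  True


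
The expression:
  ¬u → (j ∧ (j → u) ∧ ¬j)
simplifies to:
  u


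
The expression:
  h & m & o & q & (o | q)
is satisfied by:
  {h: True, m: True, o: True, q: True}


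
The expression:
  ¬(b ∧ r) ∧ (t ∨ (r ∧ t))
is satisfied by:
  {t: True, b: False, r: False}
  {t: True, r: True, b: False}
  {t: True, b: True, r: False}


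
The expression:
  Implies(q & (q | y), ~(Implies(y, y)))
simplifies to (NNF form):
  ~q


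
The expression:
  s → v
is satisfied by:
  {v: True, s: False}
  {s: False, v: False}
  {s: True, v: True}


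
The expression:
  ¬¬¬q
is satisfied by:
  {q: False}


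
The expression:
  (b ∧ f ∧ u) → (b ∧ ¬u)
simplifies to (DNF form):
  ¬b ∨ ¬f ∨ ¬u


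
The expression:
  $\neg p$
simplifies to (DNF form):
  $\neg p$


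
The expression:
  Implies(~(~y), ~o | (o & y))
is always true.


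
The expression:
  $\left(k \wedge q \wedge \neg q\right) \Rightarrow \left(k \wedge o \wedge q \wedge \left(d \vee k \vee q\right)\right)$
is always true.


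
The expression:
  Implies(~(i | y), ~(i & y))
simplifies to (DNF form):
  True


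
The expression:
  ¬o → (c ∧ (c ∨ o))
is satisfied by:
  {o: True, c: True}
  {o: True, c: False}
  {c: True, o: False}


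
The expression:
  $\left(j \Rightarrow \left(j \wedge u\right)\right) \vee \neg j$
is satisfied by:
  {u: True, j: False}
  {j: False, u: False}
  {j: True, u: True}


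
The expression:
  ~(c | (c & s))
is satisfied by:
  {c: False}


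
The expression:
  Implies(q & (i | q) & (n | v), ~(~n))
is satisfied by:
  {n: True, v: False, q: False}
  {v: False, q: False, n: False}
  {n: True, q: True, v: False}
  {q: True, v: False, n: False}
  {n: True, v: True, q: False}
  {v: True, n: False, q: False}
  {n: True, q: True, v: True}


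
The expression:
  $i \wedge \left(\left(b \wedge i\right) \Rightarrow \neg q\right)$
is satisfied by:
  {i: True, q: False, b: False}
  {i: True, b: True, q: False}
  {i: True, q: True, b: False}


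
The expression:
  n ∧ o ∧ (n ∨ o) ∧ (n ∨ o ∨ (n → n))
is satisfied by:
  {o: True, n: True}


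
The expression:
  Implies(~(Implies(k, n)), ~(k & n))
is always true.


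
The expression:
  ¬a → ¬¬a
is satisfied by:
  {a: True}


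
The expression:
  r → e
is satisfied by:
  {e: True, r: False}
  {r: False, e: False}
  {r: True, e: True}


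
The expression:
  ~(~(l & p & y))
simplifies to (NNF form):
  l & p & y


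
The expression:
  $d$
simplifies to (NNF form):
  $d$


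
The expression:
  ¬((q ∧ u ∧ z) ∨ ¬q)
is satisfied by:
  {q: True, u: False, z: False}
  {z: True, q: True, u: False}
  {u: True, q: True, z: False}


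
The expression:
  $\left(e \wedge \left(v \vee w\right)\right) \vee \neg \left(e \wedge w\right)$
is always true.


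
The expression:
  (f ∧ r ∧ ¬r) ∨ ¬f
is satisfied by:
  {f: False}


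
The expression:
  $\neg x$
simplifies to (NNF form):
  $\neg x$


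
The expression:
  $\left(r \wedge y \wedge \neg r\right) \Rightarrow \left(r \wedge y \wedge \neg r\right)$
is always true.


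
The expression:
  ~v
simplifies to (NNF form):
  ~v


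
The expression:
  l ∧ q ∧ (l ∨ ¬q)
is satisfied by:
  {q: True, l: True}


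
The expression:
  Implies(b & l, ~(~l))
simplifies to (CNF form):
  True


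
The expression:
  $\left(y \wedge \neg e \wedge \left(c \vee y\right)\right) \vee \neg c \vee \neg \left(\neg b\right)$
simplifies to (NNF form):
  $b \vee \left(y \wedge \neg e\right) \vee \neg c$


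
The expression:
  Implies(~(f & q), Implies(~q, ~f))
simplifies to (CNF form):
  q | ~f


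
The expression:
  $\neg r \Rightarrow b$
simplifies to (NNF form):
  $b \vee r$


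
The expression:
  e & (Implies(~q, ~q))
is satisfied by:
  {e: True}


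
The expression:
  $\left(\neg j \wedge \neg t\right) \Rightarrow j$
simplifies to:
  $j \vee t$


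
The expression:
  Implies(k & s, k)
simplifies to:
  True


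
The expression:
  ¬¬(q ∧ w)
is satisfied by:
  {w: True, q: True}


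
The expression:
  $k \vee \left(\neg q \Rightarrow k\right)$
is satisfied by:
  {k: True, q: True}
  {k: True, q: False}
  {q: True, k: False}


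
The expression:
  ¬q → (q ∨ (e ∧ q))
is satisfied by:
  {q: True}


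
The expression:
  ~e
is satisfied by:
  {e: False}


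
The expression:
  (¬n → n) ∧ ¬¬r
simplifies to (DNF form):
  n ∧ r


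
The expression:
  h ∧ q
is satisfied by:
  {h: True, q: True}


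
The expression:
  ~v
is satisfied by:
  {v: False}


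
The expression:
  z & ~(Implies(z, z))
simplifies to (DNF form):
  False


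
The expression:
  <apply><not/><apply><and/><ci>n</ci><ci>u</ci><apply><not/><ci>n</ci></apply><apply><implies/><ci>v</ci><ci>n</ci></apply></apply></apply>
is always true.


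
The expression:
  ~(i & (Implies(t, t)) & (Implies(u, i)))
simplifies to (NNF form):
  ~i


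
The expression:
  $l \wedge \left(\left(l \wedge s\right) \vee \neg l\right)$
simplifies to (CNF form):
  $l \wedge s$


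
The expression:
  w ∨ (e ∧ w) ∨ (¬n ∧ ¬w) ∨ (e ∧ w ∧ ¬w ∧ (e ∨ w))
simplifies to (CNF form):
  w ∨ ¬n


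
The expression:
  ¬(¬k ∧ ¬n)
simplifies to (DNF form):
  k ∨ n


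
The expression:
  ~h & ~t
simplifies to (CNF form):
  ~h & ~t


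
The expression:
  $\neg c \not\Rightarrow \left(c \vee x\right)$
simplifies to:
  $\neg c \wedge \neg x$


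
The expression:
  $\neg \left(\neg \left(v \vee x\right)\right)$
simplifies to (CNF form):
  $v \vee x$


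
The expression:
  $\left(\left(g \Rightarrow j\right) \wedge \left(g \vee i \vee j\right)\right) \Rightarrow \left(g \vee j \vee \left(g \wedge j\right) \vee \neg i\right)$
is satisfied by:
  {g: True, j: True, i: False}
  {g: True, j: False, i: False}
  {j: True, g: False, i: False}
  {g: False, j: False, i: False}
  {i: True, g: True, j: True}
  {i: True, g: True, j: False}
  {i: True, j: True, g: False}


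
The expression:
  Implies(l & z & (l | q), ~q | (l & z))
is always true.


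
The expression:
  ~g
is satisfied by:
  {g: False}


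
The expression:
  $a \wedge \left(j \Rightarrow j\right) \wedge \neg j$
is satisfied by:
  {a: True, j: False}


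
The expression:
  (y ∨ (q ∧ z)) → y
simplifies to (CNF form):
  y ∨ ¬q ∨ ¬z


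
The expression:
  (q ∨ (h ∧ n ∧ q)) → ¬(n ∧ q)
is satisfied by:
  {q: False, n: False}
  {n: True, q: False}
  {q: True, n: False}


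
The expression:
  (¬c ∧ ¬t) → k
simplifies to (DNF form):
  c ∨ k ∨ t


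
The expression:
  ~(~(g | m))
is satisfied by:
  {m: True, g: True}
  {m: True, g: False}
  {g: True, m: False}


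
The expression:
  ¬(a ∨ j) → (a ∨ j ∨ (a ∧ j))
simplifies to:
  a ∨ j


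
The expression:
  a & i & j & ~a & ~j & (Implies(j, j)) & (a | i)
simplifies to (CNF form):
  False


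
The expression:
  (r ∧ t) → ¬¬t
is always true.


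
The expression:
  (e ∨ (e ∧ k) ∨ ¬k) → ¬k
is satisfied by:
  {k: False, e: False}
  {e: True, k: False}
  {k: True, e: False}


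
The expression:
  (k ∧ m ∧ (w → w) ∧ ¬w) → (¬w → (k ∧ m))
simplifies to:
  True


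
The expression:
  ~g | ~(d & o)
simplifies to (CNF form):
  ~d | ~g | ~o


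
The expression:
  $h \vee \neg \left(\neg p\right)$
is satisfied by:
  {p: True, h: True}
  {p: True, h: False}
  {h: True, p: False}


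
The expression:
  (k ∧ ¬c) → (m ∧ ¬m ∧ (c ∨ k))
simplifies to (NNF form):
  c ∨ ¬k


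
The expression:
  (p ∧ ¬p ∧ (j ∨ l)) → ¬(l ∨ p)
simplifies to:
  True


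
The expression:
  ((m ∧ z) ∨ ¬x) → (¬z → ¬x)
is always true.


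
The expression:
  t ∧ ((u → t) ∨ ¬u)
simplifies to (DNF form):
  t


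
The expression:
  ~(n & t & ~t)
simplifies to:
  True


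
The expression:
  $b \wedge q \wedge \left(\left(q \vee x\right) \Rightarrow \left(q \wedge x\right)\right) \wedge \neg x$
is never true.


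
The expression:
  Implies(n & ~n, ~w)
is always true.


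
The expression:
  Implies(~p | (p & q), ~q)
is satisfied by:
  {q: False}


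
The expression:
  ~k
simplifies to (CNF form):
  ~k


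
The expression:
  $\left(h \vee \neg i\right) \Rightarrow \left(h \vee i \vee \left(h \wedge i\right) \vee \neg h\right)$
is always true.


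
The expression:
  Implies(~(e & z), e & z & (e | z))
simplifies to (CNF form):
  e & z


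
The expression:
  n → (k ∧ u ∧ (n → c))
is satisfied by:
  {u: True, k: True, c: True, n: False}
  {u: True, k: True, c: False, n: False}
  {u: True, c: True, k: False, n: False}
  {u: True, c: False, k: False, n: False}
  {k: True, c: True, u: False, n: False}
  {k: True, c: False, u: False, n: False}
  {c: True, u: False, k: False, n: False}
  {c: False, u: False, k: False, n: False}
  {n: True, u: True, k: True, c: True}


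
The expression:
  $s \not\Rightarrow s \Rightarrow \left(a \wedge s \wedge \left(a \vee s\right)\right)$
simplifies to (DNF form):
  $\text{True}$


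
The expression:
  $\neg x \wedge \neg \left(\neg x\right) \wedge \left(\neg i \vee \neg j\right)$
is never true.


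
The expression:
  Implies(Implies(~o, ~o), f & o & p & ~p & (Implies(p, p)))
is never true.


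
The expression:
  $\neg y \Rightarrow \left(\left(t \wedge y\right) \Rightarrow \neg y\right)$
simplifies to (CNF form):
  $\text{True}$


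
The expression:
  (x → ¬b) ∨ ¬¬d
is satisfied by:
  {d: True, x: False, b: False}
  {x: False, b: False, d: False}
  {b: True, d: True, x: False}
  {b: True, x: False, d: False}
  {d: True, x: True, b: False}
  {x: True, d: False, b: False}
  {b: True, x: True, d: True}


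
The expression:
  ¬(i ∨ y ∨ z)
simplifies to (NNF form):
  ¬i ∧ ¬y ∧ ¬z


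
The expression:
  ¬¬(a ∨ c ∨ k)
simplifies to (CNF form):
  a ∨ c ∨ k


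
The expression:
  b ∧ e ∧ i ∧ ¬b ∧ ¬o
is never true.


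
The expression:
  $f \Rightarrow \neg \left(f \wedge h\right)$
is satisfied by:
  {h: False, f: False}
  {f: True, h: False}
  {h: True, f: False}


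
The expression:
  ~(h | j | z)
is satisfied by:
  {h: False, z: False, j: False}


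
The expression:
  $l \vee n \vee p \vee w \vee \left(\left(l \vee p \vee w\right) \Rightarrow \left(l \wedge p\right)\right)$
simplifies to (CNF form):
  $\text{True}$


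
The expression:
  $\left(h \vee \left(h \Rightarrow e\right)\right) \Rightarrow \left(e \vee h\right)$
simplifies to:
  $e \vee h$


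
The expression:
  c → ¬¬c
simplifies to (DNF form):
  True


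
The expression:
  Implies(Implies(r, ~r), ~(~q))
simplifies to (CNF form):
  q | r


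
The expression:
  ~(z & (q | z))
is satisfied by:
  {z: False}


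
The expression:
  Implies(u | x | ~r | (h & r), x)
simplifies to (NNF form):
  x | (r & ~h & ~u)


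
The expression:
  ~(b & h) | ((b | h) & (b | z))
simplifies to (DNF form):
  True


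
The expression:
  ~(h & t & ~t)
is always true.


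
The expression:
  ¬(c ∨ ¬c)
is never true.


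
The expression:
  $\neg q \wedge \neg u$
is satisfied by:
  {q: False, u: False}


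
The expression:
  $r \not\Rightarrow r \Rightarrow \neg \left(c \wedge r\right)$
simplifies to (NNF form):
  $\text{True}$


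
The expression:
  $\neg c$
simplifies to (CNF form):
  $\neg c$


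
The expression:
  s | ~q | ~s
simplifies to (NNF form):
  True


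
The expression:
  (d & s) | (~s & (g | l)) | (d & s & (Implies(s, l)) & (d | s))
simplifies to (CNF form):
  (d | ~s) & (s | ~s) & (d | g | l) & (g | l | s) & (d | g | ~s) & (d | l | ~s) & (g | s | ~s) & (l | s | ~s)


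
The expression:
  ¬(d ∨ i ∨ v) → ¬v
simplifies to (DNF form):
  True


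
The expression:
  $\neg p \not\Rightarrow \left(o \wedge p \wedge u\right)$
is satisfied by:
  {p: False}


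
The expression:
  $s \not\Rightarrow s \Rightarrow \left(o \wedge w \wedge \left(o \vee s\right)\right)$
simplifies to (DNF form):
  $\text{True}$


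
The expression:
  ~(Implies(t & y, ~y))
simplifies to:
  t & y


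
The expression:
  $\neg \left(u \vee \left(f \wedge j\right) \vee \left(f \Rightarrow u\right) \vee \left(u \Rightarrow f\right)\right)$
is never true.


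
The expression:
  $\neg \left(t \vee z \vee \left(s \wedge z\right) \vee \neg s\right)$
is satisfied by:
  {s: True, z: False, t: False}


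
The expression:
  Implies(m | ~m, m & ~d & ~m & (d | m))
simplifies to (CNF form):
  False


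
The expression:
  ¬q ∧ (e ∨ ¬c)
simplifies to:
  ¬q ∧ (e ∨ ¬c)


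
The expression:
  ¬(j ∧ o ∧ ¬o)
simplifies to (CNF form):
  True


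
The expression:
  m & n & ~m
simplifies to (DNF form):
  False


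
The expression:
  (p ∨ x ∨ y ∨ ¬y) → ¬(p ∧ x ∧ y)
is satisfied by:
  {p: False, y: False, x: False}
  {x: True, p: False, y: False}
  {y: True, p: False, x: False}
  {x: True, y: True, p: False}
  {p: True, x: False, y: False}
  {x: True, p: True, y: False}
  {y: True, p: True, x: False}


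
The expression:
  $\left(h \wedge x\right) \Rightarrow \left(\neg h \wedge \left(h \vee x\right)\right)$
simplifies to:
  $\neg h \vee \neg x$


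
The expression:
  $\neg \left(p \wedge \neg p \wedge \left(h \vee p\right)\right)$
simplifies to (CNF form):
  $\text{True}$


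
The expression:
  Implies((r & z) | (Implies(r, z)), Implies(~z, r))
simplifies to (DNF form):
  r | z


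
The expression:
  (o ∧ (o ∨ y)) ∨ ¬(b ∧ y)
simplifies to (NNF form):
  o ∨ ¬b ∨ ¬y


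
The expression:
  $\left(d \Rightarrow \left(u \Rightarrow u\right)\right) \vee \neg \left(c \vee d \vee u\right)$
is always true.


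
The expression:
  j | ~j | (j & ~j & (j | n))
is always true.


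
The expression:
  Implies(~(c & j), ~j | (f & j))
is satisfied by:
  {c: True, f: True, j: False}
  {c: True, f: False, j: False}
  {f: True, c: False, j: False}
  {c: False, f: False, j: False}
  {j: True, c: True, f: True}
  {j: True, c: True, f: False}
  {j: True, f: True, c: False}


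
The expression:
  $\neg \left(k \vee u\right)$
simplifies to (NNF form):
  $\neg k \wedge \neg u$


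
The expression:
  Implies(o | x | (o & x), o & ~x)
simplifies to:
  ~x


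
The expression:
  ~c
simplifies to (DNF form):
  ~c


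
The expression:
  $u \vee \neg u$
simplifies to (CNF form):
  $\text{True}$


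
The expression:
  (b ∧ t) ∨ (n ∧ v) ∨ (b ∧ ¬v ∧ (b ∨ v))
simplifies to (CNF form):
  (b ∨ n) ∧ (b ∨ v) ∧ (b ∨ n ∨ t) ∧ (b ∨ n ∨ ¬v) ∧ (b ∨ t ∨ v) ∧ (b ∨ v ∨ ¬v) ∧ (n ∨ t ∨ ¬v) ∧ (t ∨ v ∨ ¬v)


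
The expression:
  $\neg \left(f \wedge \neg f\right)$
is always true.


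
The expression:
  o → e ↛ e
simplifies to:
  ¬o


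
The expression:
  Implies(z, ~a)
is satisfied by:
  {z: False, a: False}
  {a: True, z: False}
  {z: True, a: False}


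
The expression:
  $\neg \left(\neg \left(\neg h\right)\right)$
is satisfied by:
  {h: False}


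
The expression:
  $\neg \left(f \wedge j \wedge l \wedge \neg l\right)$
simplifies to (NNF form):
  $\text{True}$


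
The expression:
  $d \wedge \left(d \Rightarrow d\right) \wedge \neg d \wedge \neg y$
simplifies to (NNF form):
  $\text{False}$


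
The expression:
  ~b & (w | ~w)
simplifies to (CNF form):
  ~b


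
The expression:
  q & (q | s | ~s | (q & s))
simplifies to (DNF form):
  q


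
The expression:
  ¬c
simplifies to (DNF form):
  ¬c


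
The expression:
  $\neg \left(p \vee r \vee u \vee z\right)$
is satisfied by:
  {u: False, p: False, z: False, r: False}


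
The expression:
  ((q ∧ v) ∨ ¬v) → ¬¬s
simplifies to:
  s ∨ (v ∧ ¬q)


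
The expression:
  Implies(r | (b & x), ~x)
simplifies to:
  ~x | (~b & ~r)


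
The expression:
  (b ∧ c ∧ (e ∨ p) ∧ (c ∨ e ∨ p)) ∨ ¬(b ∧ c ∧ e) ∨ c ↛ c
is always true.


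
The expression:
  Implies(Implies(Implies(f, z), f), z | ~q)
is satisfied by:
  {z: True, q: False, f: False}
  {q: False, f: False, z: False}
  {f: True, z: True, q: False}
  {f: True, q: False, z: False}
  {z: True, q: True, f: False}
  {q: True, z: False, f: False}
  {f: True, q: True, z: True}


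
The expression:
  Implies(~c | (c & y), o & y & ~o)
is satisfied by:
  {c: True, y: False}


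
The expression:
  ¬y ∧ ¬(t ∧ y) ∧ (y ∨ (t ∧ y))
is never true.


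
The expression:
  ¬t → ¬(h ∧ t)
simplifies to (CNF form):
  True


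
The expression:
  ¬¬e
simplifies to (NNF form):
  e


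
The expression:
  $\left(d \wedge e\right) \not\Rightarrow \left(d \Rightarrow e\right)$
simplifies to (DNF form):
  $\text{False}$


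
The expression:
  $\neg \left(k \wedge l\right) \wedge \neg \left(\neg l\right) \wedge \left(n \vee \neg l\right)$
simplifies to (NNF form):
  $l \wedge n \wedge \neg k$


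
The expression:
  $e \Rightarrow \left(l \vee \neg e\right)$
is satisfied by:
  {l: True, e: False}
  {e: False, l: False}
  {e: True, l: True}


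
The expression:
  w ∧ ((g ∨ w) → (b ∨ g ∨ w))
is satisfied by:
  {w: True}


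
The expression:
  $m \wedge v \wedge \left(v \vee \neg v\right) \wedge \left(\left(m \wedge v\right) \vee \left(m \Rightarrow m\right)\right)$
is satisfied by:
  {m: True, v: True}


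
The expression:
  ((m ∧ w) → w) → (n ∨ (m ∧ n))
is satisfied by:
  {n: True}


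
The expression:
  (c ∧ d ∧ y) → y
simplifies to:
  True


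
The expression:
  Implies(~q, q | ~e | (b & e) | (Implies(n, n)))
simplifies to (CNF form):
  True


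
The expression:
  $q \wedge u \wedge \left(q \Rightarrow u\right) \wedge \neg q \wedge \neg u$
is never true.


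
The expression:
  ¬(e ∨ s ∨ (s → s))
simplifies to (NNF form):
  False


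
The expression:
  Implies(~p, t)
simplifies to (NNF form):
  p | t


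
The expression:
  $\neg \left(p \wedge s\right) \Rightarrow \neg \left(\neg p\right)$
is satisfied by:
  {p: True}


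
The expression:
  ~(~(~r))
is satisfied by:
  {r: False}


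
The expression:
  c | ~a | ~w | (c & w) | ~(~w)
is always true.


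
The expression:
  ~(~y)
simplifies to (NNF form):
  y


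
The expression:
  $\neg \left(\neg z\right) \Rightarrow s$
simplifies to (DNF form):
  $s \vee \neg z$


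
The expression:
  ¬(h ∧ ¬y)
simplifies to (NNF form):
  y ∨ ¬h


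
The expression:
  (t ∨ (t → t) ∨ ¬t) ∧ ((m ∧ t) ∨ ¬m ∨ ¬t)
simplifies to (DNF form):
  True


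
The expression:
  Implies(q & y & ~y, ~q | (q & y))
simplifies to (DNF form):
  True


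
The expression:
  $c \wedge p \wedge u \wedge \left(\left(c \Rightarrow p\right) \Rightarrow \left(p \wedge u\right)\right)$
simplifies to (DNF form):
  $c \wedge p \wedge u$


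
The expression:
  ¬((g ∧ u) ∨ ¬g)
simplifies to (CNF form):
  g ∧ ¬u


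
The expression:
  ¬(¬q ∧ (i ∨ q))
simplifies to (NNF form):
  q ∨ ¬i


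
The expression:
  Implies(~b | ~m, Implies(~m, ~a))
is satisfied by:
  {m: True, a: False}
  {a: False, m: False}
  {a: True, m: True}


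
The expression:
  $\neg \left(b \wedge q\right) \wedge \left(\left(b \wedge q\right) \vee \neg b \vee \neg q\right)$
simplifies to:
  $\neg b \vee \neg q$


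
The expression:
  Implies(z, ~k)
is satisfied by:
  {k: False, z: False}
  {z: True, k: False}
  {k: True, z: False}


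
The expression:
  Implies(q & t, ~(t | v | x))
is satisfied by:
  {t: False, q: False}
  {q: True, t: False}
  {t: True, q: False}


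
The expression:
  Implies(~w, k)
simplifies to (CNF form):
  k | w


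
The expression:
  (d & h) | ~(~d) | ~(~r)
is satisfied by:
  {r: True, d: True}
  {r: True, d: False}
  {d: True, r: False}


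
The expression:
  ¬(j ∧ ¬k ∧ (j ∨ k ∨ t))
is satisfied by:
  {k: True, j: False}
  {j: False, k: False}
  {j: True, k: True}


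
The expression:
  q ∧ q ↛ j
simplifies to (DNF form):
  q ∧ ¬j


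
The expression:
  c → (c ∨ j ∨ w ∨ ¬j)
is always true.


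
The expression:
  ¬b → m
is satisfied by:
  {b: True, m: True}
  {b: True, m: False}
  {m: True, b: False}


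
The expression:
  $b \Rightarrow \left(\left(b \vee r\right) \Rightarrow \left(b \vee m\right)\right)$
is always true.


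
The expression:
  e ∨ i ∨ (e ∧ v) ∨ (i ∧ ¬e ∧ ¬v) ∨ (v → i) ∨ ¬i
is always true.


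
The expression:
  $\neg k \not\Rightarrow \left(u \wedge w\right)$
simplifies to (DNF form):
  $\left(\neg k \wedge \neg u\right) \vee \left(\neg k \wedge \neg w\right)$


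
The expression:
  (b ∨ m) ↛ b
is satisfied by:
  {m: True, b: False}


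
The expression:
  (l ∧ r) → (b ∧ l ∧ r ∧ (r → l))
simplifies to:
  b ∨ ¬l ∨ ¬r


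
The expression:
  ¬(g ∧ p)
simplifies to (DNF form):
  ¬g ∨ ¬p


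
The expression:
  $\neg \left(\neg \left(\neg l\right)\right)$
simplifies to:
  $\neg l$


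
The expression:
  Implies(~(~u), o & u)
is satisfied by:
  {o: True, u: False}
  {u: False, o: False}
  {u: True, o: True}


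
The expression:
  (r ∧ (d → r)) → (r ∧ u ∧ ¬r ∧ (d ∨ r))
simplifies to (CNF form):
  ¬r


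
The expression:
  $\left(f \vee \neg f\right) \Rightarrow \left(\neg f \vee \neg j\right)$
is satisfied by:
  {j: False, f: False}
  {f: True, j: False}
  {j: True, f: False}


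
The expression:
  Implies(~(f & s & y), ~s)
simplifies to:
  ~s | (f & y)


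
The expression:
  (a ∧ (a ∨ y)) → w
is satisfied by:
  {w: True, a: False}
  {a: False, w: False}
  {a: True, w: True}


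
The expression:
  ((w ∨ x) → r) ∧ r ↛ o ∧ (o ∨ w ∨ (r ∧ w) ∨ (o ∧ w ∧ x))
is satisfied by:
  {r: True, w: True, o: False}


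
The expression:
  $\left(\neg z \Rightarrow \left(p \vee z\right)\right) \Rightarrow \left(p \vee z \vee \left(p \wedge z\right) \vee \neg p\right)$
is always true.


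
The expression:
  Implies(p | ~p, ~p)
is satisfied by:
  {p: False}


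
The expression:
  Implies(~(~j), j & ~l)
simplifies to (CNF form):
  ~j | ~l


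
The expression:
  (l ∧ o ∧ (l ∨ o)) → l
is always true.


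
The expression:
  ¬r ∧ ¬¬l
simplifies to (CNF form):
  l ∧ ¬r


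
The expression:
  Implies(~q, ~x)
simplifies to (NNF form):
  q | ~x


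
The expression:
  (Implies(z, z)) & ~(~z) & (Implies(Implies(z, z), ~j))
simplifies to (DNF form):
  z & ~j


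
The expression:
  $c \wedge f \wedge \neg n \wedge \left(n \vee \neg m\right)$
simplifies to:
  $c \wedge f \wedge \neg m \wedge \neg n$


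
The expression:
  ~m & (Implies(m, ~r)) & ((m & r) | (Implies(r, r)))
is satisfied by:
  {m: False}


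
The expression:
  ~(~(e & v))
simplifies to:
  e & v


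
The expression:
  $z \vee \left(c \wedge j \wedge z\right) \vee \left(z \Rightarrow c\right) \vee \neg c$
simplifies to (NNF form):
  $\text{True}$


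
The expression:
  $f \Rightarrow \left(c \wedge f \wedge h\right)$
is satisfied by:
  {h: True, c: True, f: False}
  {h: True, c: False, f: False}
  {c: True, h: False, f: False}
  {h: False, c: False, f: False}
  {f: True, h: True, c: True}


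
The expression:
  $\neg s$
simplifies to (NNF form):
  $\neg s$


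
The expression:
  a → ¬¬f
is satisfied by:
  {f: True, a: False}
  {a: False, f: False}
  {a: True, f: True}


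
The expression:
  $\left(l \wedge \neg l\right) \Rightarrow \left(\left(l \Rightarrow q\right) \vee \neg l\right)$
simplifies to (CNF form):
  $\text{True}$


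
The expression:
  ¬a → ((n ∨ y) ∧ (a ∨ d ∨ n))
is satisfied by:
  {n: True, a: True, d: True, y: True}
  {n: True, a: True, d: True, y: False}
  {n: True, a: True, y: True, d: False}
  {n: True, a: True, y: False, d: False}
  {n: True, d: True, y: True, a: False}
  {n: True, d: True, y: False, a: False}
  {n: True, d: False, y: True, a: False}
  {n: True, d: False, y: False, a: False}
  {a: True, d: True, y: True, n: False}
  {a: True, d: True, y: False, n: False}
  {a: True, y: True, d: False, n: False}
  {a: True, y: False, d: False, n: False}
  {d: True, y: True, a: False, n: False}


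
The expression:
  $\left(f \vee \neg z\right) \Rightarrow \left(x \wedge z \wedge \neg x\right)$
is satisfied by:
  {z: True, f: False}


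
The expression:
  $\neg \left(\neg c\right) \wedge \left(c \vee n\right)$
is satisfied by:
  {c: True}


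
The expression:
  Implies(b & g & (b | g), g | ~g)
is always true.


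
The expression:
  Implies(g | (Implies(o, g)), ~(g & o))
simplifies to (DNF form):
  ~g | ~o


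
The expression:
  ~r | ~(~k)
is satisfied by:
  {k: True, r: False}
  {r: False, k: False}
  {r: True, k: True}


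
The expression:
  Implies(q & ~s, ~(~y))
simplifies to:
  s | y | ~q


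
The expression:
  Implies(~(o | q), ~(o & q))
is always true.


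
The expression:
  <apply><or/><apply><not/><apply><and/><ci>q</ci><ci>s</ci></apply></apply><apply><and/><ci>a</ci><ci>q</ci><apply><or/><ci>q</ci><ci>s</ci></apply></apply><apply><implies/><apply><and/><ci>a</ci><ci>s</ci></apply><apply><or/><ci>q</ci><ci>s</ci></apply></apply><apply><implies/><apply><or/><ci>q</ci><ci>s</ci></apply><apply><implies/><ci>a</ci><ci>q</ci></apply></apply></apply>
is always true.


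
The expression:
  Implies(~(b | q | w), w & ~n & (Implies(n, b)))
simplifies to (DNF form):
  b | q | w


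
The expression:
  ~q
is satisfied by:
  {q: False}


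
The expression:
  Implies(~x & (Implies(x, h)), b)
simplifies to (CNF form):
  b | x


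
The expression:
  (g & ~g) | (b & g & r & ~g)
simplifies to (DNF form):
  False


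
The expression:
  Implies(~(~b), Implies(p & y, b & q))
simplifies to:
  q | ~b | ~p | ~y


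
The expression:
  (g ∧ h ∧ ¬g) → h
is always true.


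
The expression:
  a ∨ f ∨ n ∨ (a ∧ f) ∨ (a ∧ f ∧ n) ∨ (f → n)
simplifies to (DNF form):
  True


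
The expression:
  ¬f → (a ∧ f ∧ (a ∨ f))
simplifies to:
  f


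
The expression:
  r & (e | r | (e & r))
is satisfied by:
  {r: True}


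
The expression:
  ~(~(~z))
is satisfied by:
  {z: False}


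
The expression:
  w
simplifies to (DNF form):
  w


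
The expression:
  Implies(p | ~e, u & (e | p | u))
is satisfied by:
  {e: True, u: True, p: False}
  {u: True, p: False, e: False}
  {e: True, u: True, p: True}
  {u: True, p: True, e: False}
  {e: True, p: False, u: False}


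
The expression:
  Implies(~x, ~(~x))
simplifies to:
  x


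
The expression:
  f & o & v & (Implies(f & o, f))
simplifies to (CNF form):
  f & o & v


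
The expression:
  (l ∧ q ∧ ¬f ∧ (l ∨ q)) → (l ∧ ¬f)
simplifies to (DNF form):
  True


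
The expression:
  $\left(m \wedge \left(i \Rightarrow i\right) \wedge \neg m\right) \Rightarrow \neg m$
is always true.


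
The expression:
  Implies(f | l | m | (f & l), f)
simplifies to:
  f | (~l & ~m)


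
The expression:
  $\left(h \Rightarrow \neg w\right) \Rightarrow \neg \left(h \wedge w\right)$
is always true.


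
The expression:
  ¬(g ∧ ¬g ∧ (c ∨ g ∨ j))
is always true.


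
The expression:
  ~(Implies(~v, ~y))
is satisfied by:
  {y: True, v: False}


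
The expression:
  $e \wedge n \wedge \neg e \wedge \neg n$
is never true.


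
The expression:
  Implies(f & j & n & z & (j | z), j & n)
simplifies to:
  True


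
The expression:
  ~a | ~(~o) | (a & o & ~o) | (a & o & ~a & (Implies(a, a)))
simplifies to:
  o | ~a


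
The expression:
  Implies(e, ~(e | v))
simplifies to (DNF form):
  ~e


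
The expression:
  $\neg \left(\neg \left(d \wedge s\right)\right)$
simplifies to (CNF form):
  $d \wedge s$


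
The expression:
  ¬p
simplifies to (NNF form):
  ¬p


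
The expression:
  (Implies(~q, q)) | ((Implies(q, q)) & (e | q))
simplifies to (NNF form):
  e | q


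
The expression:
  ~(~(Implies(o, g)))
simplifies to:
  g | ~o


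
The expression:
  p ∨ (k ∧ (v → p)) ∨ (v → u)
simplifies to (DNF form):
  p ∨ u ∨ ¬v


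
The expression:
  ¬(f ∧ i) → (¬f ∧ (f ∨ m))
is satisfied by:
  {m: True, i: True, f: False}
  {m: True, i: False, f: False}
  {m: True, f: True, i: True}
  {f: True, i: True, m: False}


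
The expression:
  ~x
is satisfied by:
  {x: False}


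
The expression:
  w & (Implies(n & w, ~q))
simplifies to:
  w & (~n | ~q)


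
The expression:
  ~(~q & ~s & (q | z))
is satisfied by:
  {q: True, s: True, z: False}
  {q: True, s: False, z: False}
  {s: True, q: False, z: False}
  {q: False, s: False, z: False}
  {q: True, z: True, s: True}
  {q: True, z: True, s: False}
  {z: True, s: True, q: False}
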